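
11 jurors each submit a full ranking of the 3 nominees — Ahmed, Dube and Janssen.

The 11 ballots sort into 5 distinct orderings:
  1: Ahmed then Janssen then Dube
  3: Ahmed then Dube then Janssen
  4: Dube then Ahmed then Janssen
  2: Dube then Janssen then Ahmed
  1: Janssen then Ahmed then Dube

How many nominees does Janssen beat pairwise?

Janssen against each rival (11 jurors):
Janssen vs Ahmed: Ahmed wins 8–3.
Janssen vs Dube: Dube, 9–2.
Janssen beats no one; loses to Ahmed, Dube — 0 pairwise wins.

0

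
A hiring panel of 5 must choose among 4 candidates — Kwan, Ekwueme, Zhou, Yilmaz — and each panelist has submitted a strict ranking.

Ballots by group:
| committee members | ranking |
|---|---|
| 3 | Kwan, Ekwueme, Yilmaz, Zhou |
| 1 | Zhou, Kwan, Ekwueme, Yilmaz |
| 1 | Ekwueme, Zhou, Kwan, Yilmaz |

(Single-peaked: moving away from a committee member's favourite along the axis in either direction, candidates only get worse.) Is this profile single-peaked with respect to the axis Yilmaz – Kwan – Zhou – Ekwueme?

Axis positions: Yilmaz=1, Kwan=2, Zhou=3, Ekwueme=4.
Group 1: ranking walks positions 2-4-1-3; Ekwueme is ranked above Zhou even though Zhou lies between Ekwueme and the peak Kwan on the axis — preferences dip and rise again. Not single-peaked.
Group 2 (peak Zhou at position 3): ranking walks positions 3-2-4-1, expanding outward from the peak — single-peaked.
Group 3 (peak Ekwueme at position 4): ranking walks positions 4-3-2-1, expanding outward from the peak — single-peaked.
Group 1 violates single-peakedness, so the profile is not single-peaked on this axis.

no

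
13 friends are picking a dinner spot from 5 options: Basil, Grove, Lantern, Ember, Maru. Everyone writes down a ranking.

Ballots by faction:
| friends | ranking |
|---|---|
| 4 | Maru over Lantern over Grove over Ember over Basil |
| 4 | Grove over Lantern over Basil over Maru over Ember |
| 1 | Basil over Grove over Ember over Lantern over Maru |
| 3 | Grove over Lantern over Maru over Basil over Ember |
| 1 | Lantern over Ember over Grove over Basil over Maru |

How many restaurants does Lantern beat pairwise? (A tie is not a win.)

3

Lantern against each rival (13 friends):
Lantern vs Basil: Lantern, 12–1.
Lantern–Grove: Grove 8–5.
Lantern vs Ember: Lantern wins 12–1.
Lantern vs Maru: Lantern, 9–4.
Lantern beats Basil, Ember, Maru; loses to Grove — 3 pairwise wins.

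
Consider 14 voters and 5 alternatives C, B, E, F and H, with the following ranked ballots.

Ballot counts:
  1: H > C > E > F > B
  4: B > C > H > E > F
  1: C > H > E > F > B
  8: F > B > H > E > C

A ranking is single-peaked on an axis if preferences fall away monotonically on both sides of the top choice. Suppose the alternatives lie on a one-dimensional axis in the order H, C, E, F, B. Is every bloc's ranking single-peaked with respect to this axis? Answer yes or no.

Axis positions: H=1, C=2, E=3, F=4, B=5.
Bloc 1 (peak H at position 1): ranking walks positions 1-2-3-4-5, expanding outward from the peak — single-peaked.
Bloc 2: ranking walks positions 5-2-1-3-4; C is ranked above F even though F lies between C and the peak B on the axis — preferences dip and rise again. Not single-peaked.
Bloc 3 (peak C at position 2): ranking walks positions 2-1-3-4-5, expanding outward from the peak — single-peaked.
Bloc 4: ranking walks positions 4-5-1-3-2; H is ranked above E even though E lies between H and the peak F on the axis — preferences dip and rise again. Not single-peaked.
Bloc 2 violates single-peakedness, so the profile is not single-peaked on this axis.

no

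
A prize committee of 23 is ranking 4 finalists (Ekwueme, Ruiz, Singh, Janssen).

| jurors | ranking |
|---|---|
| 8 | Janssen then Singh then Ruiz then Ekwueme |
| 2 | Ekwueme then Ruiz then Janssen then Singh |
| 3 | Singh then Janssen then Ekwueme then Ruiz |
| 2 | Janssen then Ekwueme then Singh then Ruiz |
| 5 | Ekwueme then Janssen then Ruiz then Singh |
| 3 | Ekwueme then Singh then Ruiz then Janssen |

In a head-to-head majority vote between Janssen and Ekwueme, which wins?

Ballots ranking Janssen above Ekwueme: 8 + 3 + 2 = 13.
Ballots ranking Ekwueme above Janssen: 23 − 13 = 10.
Janssen wins the head-to-head 13–10.

Janssen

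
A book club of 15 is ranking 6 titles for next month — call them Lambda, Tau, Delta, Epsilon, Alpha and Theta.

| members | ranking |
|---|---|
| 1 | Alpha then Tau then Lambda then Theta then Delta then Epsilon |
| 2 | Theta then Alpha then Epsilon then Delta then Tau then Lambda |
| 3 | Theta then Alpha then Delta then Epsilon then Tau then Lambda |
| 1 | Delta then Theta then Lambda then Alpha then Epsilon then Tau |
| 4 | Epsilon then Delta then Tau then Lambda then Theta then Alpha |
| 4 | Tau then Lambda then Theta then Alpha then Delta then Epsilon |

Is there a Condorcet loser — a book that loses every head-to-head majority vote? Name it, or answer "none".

none

Pairwise majorities:
Lambda vs Tau: Tau wins 14–1.
Lambda vs Delta: 5 to 10, Delta.
Lambda vs Epsilon: Lambda preferred on 1+1+4 = 6 ballots; Epsilon wins 9–6.
Lambda vs Alpha: Lambda wins 9–6.
Lambda vs Theta: Lambda is ranked higher on 1+4+4 = 9 ballots, Theta on 6. Lambda wins 9–6.
Tau vs Delta: 1+4 = 5 for Tau, 10 for Delta — Delta by 10–5.
Tau vs Epsilon: Epsilon, 10–5.
Tau vs Alpha: Tau wins 8–7.
Tau–Theta: Tau 9–6.
Delta vs Epsilon: Delta, 9–6.
Delta–Alpha: Alpha 10–5.
Delta vs Theta: Delta preferred on 1+4 = 5 ballots; Theta wins 10–5.
Epsilon vs Alpha: 4 for Epsilon, 11 for Alpha — Alpha by 11–4.
Epsilon vs Theta: Theta wins 11–4.
Alpha vs Theta: 1 to 14, Theta.
Each book has at least one pairwise win (Lambda beats Alpha; Tau beats Lambda; Delta beats Lambda; Epsilon beats Lambda; Alpha beats Delta; Theta beats Delta) — no Condorcet loser.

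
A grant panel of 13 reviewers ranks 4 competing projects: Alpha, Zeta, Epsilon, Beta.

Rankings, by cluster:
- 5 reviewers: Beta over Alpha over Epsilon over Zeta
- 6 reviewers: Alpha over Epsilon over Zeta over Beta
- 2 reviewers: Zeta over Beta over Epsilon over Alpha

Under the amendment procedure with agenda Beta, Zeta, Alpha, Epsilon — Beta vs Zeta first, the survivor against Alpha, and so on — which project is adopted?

Round 1: Beta vs Zeta — 5–8, Zeta advances.
Round 2: Zeta vs Alpha — 2–11, Alpha advances.
Round 3: Alpha vs Epsilon — 11–2, Alpha advances.
The agenda winner is Alpha.

Alpha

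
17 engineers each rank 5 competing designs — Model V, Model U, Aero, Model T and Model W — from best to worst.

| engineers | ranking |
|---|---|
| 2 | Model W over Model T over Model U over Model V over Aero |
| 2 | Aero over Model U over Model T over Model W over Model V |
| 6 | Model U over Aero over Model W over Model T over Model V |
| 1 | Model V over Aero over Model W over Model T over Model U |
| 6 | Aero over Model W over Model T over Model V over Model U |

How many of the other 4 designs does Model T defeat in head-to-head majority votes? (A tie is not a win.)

Model T against each rival (17 engineers):
Model T vs Model V: Model T wins 16–1.
Model T vs Model U: Model T preferred on 2+1+6 = 9 ballots; Model T wins 9–8.
Model T vs Aero: Model T preferred on 2 ballots; Aero wins 15–2.
Model T vs Model W: Model T is ranked higher on 2 ballots, Model W on 15. Model W wins 15–2.
Model T beats Model V, Model U; loses to Aero, Model W — 2 pairwise wins.

2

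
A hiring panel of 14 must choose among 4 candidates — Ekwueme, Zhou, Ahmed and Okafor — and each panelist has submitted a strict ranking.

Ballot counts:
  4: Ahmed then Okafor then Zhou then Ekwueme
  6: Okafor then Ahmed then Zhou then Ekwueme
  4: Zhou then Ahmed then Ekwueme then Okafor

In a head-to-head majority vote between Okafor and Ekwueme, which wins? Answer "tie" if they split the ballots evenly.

Okafor

Ballots ranking Okafor above Ekwueme: 4 + 6 = 10.
Ballots ranking Ekwueme above Okafor: 14 − 10 = 4.
Okafor wins the head-to-head 10–4.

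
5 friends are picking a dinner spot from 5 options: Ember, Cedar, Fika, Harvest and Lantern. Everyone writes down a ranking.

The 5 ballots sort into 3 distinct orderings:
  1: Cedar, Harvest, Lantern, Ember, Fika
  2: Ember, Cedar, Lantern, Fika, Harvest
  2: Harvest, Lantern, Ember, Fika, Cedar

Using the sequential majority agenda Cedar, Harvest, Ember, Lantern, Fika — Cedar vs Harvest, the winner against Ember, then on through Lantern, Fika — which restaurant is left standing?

Round 1: Cedar vs Harvest — 3–2, Cedar advances.
Round 2: Cedar vs Ember — 1–4, Ember advances.
Round 3: Ember vs Lantern — 2–3, Lantern advances.
Round 4: Lantern vs Fika — 5–0, Lantern advances.
The agenda winner is Lantern.

Lantern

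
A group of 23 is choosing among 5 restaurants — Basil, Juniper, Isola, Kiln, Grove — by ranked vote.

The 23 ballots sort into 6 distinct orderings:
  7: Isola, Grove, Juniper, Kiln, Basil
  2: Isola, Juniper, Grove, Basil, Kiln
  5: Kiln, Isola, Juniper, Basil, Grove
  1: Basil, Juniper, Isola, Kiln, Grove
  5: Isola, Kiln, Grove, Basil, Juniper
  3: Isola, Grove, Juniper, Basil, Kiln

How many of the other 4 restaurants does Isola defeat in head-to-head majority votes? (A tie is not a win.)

Isola against each rival (23 friends):
Isola vs Basil: 7+2+5+5+3 = 22 for Isola, 1 for Basil — Isola by 22–1.
Isola vs Juniper: Isola, 22–1.
Isola vs Kiln: Isola wins 18–5.
Isola vs Grove: 23 to 0, Isola.
Isola beats Basil, Juniper, Kiln, Grove — 4 pairwise wins.

4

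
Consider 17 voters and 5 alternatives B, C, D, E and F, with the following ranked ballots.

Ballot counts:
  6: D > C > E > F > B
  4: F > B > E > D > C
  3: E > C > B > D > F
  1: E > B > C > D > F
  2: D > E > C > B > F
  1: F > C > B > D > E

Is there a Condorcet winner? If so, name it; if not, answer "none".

Check each pair by majority over 17 ballots:
B vs C: C wins 12–5.
B vs D: B, 9–8.
B vs E: E wins 12–5.
B vs F: F, 11–6.
C–D: D 12–5.
C–E: E 10–7.
C vs F: C, 12–5.
D vs E: D, 9–8.
D–F: D 12–5.
E–F: E 12–5.
Each alternative drops at least one matchup (B loses to C; C loses to D; D loses to B; E loses to D; F loses to C); the cycle B > D > C > B rules out a Condorcet winner.

none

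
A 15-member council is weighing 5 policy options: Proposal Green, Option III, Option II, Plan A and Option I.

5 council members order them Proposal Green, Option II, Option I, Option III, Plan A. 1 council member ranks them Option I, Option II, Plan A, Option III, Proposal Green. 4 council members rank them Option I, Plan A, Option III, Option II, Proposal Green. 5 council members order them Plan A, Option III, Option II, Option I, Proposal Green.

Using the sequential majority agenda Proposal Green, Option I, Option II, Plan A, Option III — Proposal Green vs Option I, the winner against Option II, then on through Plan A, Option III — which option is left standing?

Plan A

Round 1: Proposal Green vs Option I — 5–10, Option I advances.
Round 2: Option I vs Option II — 5–10, Option II advances.
Round 3: Option II vs Plan A — 6–9, Plan A advances.
Round 4: Plan A vs Option III — 10–5, Plan A advances.
The agenda winner is Plan A.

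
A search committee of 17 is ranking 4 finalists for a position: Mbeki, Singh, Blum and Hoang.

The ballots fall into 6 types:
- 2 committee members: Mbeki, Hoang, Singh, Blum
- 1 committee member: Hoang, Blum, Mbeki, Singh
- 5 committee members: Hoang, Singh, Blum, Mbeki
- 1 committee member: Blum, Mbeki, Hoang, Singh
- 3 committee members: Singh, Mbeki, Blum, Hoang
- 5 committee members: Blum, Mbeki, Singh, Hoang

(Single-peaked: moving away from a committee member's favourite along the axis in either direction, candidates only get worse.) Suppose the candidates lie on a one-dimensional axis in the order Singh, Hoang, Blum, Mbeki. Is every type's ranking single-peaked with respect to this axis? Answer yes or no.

no

Axis positions: Singh=1, Hoang=2, Blum=3, Mbeki=4.
Type 1: ranking walks positions 4-2-1-3; Hoang is ranked above Blum even though Blum lies between Hoang and the peak Mbeki on the axis — preferences dip and rise again. Not single-peaked.
Type 2 (peak Hoang at position 2): ranking walks positions 2-3-4-1, expanding outward from the peak — single-peaked.
Type 3 (peak Hoang at position 2): ranking walks positions 2-1-3-4, expanding outward from the peak — single-peaked.
Type 4 (peak Blum at position 3): ranking walks positions 3-4-2-1, expanding outward from the peak — single-peaked.
Type 5: ranking walks positions 1-4-3-2; Mbeki is ranked above Hoang even though Hoang lies between Mbeki and the peak Singh on the axis — preferences dip and rise again. Not single-peaked.
Type 6: ranking walks positions 3-4-1-2; Singh is ranked above Hoang even though Hoang lies between Singh and the peak Blum on the axis — preferences dip and rise again. Not single-peaked.
Type 1 violates single-peakedness, so the profile is not single-peaked on this axis.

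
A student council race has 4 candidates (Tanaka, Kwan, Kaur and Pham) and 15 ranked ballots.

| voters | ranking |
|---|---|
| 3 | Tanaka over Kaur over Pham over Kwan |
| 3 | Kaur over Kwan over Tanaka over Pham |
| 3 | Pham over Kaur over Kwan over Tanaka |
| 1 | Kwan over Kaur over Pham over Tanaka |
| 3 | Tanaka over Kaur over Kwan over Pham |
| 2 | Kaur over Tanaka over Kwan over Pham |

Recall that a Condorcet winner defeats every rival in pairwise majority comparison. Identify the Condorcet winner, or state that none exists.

Kaur

Check each pair by majority over 15 ballots:
Tanaka vs Kwan: Tanaka preferred on 3+3+2 = 8 ballots; Tanaka wins 8–7.
Tanaka vs Kaur: 6 to 9, Kaur.
Tanaka vs Pham: 11 to 4, Tanaka.
Kwan vs Kaur: Kwan preferred on 1 ballot; Kaur wins 14–1.
Kwan vs Pham: 9 to 6, Kwan.
Kaur vs Pham: 12 to 3, Kaur.
Kaur wins every pairwise contest, so Kaur is the Condorcet winner.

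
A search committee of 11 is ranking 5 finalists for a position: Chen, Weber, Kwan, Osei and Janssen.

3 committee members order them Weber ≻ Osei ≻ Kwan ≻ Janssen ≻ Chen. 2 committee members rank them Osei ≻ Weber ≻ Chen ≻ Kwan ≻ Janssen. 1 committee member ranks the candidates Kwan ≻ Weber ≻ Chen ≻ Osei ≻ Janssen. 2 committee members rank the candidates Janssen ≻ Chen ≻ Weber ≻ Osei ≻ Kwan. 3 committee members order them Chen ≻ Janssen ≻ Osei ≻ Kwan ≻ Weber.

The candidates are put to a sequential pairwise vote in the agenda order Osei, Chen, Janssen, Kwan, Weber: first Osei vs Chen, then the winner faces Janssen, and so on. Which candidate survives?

Round 1: Osei vs Chen — 5–6, Chen advances.
Round 2: Chen vs Janssen — 6–5, Chen advances.
Round 3: Chen vs Kwan — 7–4, Chen advances.
Round 4: Chen vs Weber — 5–6, Weber advances.
The agenda winner is Weber.

Weber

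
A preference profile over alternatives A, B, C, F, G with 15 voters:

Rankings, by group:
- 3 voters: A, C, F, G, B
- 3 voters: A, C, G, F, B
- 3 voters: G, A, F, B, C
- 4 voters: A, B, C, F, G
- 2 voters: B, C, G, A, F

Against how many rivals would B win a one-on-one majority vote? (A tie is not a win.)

B against each rival (15 voters):
B vs A: A wins 13–2.
B vs C: B, 9–6.
B vs F: 4+2 = 6 for B, 9 for F — F by 9–6.
B vs G: B preferred on 4+2 = 6 ballots; G wins 9–6.
B beats C; loses to A, F, G — 1 pairwise win.

1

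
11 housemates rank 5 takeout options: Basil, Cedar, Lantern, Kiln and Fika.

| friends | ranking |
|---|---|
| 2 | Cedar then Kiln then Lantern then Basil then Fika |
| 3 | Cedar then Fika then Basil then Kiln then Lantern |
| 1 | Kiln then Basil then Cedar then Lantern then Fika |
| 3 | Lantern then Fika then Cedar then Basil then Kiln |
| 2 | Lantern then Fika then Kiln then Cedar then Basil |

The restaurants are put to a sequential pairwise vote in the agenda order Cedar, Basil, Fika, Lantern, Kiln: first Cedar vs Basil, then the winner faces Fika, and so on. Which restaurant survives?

Cedar

Round 1: Cedar vs Basil — 10–1, Cedar advances.
Round 2: Cedar vs Fika — 6–5, Cedar advances.
Round 3: Cedar vs Lantern — 6–5, Cedar advances.
Round 4: Cedar vs Kiln — 8–3, Cedar advances.
The agenda winner is Cedar.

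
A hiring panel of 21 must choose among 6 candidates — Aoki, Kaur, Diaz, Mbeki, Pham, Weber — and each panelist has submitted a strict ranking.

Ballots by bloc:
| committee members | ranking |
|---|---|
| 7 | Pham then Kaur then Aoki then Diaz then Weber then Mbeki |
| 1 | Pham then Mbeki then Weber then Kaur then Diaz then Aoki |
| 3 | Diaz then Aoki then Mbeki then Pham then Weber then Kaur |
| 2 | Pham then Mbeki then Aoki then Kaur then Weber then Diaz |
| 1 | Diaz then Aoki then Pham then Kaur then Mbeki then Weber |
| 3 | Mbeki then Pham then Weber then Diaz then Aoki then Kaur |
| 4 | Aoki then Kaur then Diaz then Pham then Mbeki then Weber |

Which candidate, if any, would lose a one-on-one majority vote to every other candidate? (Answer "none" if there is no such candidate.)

Weber

Head-to-head results (21 committee members):
Aoki–Kaur: Aoki 13–8.
Aoki–Diaz: Aoki 13–8.
Aoki vs Mbeki: Aoki, 15–6.
Aoki vs Pham: 8 to 13, Pham.
Aoki vs Weber: Aoki wins 17–4.
Kaur–Diaz: Kaur 14–7.
Kaur vs Mbeki: Kaur preferred on 7+1+4 = 12 ballots; Kaur wins 12–9.
Kaur vs Pham: Kaur preferred on 4 ballots; Pham wins 17–4.
Kaur vs Weber: Kaur wins 14–7.
Diaz vs Mbeki: Diaz wins 15–6.
Diaz vs Pham: 8 to 13, Pham.
Diaz vs Weber: Diaz, 15–6.
Mbeki vs Pham: 6 to 15, Pham.
Mbeki vs Weber: Mbeki preferred on 1+3+2+1+3+4 = 14 ballots; Mbeki wins 14–7.
Pham–Weber: Pham 21–0.
Only Weber has no wins; Weber is the Condorcet loser.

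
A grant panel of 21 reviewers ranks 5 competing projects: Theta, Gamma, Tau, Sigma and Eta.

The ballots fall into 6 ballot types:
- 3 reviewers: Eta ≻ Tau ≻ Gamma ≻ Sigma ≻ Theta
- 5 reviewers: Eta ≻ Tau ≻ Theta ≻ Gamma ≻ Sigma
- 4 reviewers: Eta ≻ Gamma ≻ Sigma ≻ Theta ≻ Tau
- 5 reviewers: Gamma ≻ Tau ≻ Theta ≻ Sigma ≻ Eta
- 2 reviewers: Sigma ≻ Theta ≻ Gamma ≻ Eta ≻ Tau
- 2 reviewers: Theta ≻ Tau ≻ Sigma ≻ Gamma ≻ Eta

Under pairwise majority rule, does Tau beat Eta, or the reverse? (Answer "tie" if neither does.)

Eta

Ballots ranking Tau above Eta: 5 + 2 = 7.
Ballots ranking Eta above Tau: 21 − 7 = 14.
Eta wins the head-to-head 14–7.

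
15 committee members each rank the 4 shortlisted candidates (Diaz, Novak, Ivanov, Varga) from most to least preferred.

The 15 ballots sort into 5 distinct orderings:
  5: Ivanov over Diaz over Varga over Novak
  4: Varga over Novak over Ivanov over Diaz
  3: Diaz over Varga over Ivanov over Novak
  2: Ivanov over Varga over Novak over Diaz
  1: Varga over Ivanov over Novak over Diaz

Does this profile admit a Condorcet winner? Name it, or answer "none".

Check each pair by majority over 15 ballots:
Diaz vs Novak: Diaz is ranked higher on 5+3 = 8 ballots, Novak on 7. Diaz wins 8–7.
Diaz vs Ivanov: 3 to 12, Ivanov.
Diaz vs Varga: 8 to 7, Diaz.
Novak vs Ivanov: 4 for Novak, 11 for Ivanov — Ivanov by 11–4.
Novak vs Varga: 0 to 15, Varga.
Ivanov vs Varga: Ivanov preferred on 5+2 = 7 ballots; Varga wins 8–7.
No candidate is unbeaten: Diaz loses to Ivanov; Novak loses to Diaz; Ivanov loses to Varga; Varga loses to Diaz. In particular Diaz > Varga > Ivanov > Diaz is a majority cycle — no Condorcet winner exists.

none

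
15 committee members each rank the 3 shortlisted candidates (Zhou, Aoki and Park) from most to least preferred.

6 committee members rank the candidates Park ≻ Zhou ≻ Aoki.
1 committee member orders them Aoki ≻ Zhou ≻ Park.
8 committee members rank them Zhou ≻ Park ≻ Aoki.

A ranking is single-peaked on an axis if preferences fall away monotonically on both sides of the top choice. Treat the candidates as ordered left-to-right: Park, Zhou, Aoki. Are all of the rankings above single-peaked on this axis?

yes

Axis positions: Park=1, Zhou=2, Aoki=3.
Ballot type 1 (peak Park at position 1): ranking walks positions 1-2-3, expanding outward from the peak — single-peaked.
Ballot type 2 (peak Aoki at position 3): ranking walks positions 3-2-1, expanding outward from the peak — single-peaked.
Ballot type 3 (peak Zhou at position 2): ranking walks positions 2-1-3, expanding outward from the peak — single-peaked.
Every ranking is single-peaked on this axis.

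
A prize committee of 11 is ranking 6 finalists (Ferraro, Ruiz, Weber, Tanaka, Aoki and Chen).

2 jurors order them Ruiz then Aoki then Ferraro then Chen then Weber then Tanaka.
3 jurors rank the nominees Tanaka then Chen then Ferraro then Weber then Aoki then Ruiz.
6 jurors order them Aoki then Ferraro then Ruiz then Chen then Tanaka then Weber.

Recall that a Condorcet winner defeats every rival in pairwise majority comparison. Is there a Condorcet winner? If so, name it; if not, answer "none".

Head-to-head results (11 jurors):
Ferraro–Ruiz: Ferraro 9–2.
Ferraro–Weber: Ferraro 11–0.
Ferraro vs Tanaka: Ferraro, 8–3.
Ferraro–Aoki: Aoki 8–3.
Ferraro–Chen: Ferraro 8–3.
Ruiz vs Weber: Ruiz wins 8–3.
Ruiz vs Tanaka: Ruiz, 8–3.
Ruiz vs Aoki: Aoki, 9–2.
Ruiz vs Chen: Ruiz wins 8–3.
Weber vs Tanaka: Tanaka, 9–2.
Weber vs Aoki: Aoki, 8–3.
Weber vs Chen: Chen wins 11–0.
Tanaka vs Aoki: Aoki, 8–3.
Tanaka vs Chen: Chen, 8–3.
Aoki–Chen: Aoki 8–3.
Only Aoki has no losses; Aoki is the Condorcet winner.

Aoki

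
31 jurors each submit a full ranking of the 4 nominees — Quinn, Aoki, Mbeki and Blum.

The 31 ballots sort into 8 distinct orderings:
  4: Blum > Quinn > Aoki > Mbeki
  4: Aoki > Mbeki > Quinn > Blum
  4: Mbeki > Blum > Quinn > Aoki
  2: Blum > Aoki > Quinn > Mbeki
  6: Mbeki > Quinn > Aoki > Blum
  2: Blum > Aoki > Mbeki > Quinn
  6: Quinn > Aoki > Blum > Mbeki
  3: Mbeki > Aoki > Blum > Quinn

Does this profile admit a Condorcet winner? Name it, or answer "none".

Pairwise majorities:
Quinn vs Aoki: Quinn, 20–11.
Quinn–Mbeki: Mbeki 19–12.
Quinn vs Blum: Quinn wins 16–15.
Aoki vs Mbeki: Aoki wins 18–13.
Aoki–Blum: Aoki 19–12.
Mbeki vs Blum: Mbeki wins 17–14.
No nominee is unbeaten: Quinn loses to Mbeki; Aoki loses to Quinn; Mbeki loses to Aoki; Blum loses to Quinn. In particular Quinn > Aoki > Mbeki > Quinn is a majority cycle — no Condorcet winner exists.

none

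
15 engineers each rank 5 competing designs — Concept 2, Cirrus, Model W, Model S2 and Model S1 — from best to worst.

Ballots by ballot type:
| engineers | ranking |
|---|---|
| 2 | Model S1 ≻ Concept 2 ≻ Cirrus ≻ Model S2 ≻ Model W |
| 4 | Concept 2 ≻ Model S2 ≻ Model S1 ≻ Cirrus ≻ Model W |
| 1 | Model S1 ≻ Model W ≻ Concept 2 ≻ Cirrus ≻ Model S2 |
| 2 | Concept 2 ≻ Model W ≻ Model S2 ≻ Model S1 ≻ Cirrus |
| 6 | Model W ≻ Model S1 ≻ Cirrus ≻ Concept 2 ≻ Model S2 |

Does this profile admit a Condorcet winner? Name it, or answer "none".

none

Check each pair by majority over 15 ballots:
Concept 2–Cirrus: Concept 2 9–6.
Concept 2 vs Model W: Concept 2, 8–7.
Concept 2–Model S2: Concept 2 15–0.
Concept 2 vs Model S1: Model S1, 9–6.
Cirrus vs Model W: Model W, 9–6.
Cirrus vs Model S2: Cirrus wins 9–6.
Cirrus vs Model S1: Model S1 wins 15–0.
Model W–Model S2: Model W 9–6.
Model W vs Model S1: Model W, 8–7.
Model S2–Model S1: Model S1 9–6.
No design is unbeaten: Concept 2 loses to Model S1; Cirrus loses to Concept 2; Model W loses to Concept 2; Model S2 loses to Concept 2; Model S1 loses to Model W. In particular Concept 2 → Model W → Model S1 → Concept 2 is a majority cycle — no Condorcet winner exists.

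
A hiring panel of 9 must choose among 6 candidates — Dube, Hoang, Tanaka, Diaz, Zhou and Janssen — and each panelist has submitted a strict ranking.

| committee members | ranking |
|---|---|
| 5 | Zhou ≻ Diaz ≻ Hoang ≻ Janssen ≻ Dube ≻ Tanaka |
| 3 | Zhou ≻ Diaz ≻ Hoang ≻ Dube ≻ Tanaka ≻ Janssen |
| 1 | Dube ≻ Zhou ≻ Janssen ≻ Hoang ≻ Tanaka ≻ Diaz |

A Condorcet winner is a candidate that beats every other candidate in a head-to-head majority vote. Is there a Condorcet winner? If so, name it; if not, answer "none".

Check each pair by majority over 9 ballots:
Dube vs Hoang: Hoang wins 8–1.
Dube vs Tanaka: Dube wins 9–0.
Dube vs Diaz: Diaz, 8–1.
Dube vs Zhou: Zhou, 8–1.
Dube vs Janssen: Janssen, 5–4.
Hoang–Tanaka: Hoang 9–0.
Hoang vs Diaz: Diaz wins 8–1.
Hoang vs Zhou: Zhou wins 9–0.
Hoang vs Janssen: Hoang, 8–1.
Tanaka vs Diaz: Diaz, 8–1.
Tanaka vs Zhou: Zhou, 9–0.
Tanaka vs Janssen: Janssen, 6–3.
Diaz vs Zhou: Zhou wins 9–0.
Diaz–Janssen: Diaz 8–1.
Zhou vs Janssen: Zhou, 9–0.
Zhou wins every pairwise contest, so Zhou is the Condorcet winner.

Zhou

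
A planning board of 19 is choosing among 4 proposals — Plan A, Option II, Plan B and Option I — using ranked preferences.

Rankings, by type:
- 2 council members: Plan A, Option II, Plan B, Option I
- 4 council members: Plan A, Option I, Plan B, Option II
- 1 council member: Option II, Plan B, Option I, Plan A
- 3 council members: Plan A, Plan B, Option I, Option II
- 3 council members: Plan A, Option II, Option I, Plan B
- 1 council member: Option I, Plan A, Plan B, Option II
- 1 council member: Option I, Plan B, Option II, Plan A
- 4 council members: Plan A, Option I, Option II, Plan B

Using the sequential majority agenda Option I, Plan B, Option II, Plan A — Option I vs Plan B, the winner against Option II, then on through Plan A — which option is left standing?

Round 1: Option I vs Plan B — 13–6, Option I advances.
Round 2: Option I vs Option II — 13–6, Option I advances.
Round 3: Option I vs Plan A — 3–16, Plan A advances.
Plan A survives the agenda.

Plan A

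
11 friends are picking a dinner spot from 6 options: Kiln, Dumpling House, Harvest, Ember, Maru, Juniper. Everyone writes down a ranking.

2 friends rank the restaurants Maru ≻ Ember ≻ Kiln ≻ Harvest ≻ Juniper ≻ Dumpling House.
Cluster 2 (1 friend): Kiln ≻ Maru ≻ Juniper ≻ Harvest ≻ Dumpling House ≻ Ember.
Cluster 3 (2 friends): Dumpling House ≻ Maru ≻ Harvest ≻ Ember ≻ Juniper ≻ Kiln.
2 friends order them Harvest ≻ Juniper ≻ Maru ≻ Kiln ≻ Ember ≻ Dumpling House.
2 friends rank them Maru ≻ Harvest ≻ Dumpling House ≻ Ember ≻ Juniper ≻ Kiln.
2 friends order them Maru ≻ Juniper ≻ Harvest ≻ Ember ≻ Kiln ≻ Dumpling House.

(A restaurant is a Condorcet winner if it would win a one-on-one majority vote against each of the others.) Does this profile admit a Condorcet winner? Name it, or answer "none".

Pairwise majorities:
Kiln vs Dumpling House: Kiln is ranked higher on 2+1+2+2 = 7 ballots, Dumpling House on 4. Kiln wins 7–4.
Kiln vs Harvest: Kiln preferred on 2+1 = 3 ballots; Harvest wins 8–3.
Kiln vs Ember: 1+2 = 3 for Kiln, 8 for Ember — Ember by 8–3.
Kiln vs Maru: Kiln is ranked higher on 1 ballot, Maru on 10. Maru wins 10–1.
Kiln vs Juniper: Kiln is ranked higher on 2+1 = 3 ballots, Juniper on 8. Juniper wins 8–3.
Dumpling House vs Harvest: 2 for Dumpling House, 9 for Harvest — Harvest by 9–2.
Dumpling House vs Ember: Ember, 6–5.
Dumpling House vs Maru: 2 for Dumpling House, 9 for Maru — Maru by 9–2.
Dumpling House vs Juniper: Juniper wins 7–4.
Harvest vs Ember: Harvest wins 9–2.
Harvest vs Maru: 2 to 9, Maru.
Harvest–Juniper: Harvest 8–3.
Ember vs Maru: 0 for Ember, 11 for Maru — Maru by 11–0.
Ember vs Juniper: Ember, 6–5.
Maru vs Juniper: Maru, 9–2.
Maru wins every pairwise contest, so Maru is the Condorcet winner.

Maru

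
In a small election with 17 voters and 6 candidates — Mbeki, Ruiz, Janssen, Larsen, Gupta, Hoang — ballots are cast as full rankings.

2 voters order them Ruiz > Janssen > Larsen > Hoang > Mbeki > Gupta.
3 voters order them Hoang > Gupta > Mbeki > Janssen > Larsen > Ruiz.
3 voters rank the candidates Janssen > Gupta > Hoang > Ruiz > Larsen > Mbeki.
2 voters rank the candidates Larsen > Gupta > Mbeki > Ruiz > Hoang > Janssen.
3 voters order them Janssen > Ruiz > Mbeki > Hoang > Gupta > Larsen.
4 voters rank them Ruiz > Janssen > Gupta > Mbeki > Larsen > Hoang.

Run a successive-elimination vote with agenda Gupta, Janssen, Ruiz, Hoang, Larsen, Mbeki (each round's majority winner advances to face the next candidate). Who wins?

Round 1: Gupta vs Janssen — 5–12, Janssen advances.
Round 2: Janssen vs Ruiz — 9–8, Janssen advances.
Round 3: Janssen vs Hoang — 12–5, Janssen advances.
Round 4: Janssen vs Larsen — 15–2, Janssen advances.
Round 5: Janssen vs Mbeki — 12–5, Janssen advances.
The agenda winner is Janssen.

Janssen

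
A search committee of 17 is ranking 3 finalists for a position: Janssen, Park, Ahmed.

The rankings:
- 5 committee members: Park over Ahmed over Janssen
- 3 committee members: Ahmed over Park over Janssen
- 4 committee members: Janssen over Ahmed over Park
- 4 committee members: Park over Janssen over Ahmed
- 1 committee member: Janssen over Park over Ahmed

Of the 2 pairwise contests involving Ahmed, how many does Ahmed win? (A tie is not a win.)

0

Ahmed against each rival (17 committee members):
Ahmed vs Janssen: 5+3 = 8 for Ahmed, 9 for Janssen — Janssen by 9–8.
Ahmed vs Park: Ahmed is ranked higher on 3+4 = 7 ballots, Park on 10. Park wins 10–7.
Ahmed beats no one; loses to Janssen, Park — 0 pairwise wins.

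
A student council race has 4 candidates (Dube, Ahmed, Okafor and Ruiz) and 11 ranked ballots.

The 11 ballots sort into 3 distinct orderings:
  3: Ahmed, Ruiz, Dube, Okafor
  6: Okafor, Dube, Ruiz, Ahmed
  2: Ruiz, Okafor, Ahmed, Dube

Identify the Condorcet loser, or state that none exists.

Pairwise majorities:
Dube vs Ahmed: Dube wins 6–5.
Dube vs Okafor: Dube preferred on 3 ballots; Okafor wins 8–3.
Dube vs Ruiz: 6 to 5, Dube.
Ahmed vs Okafor: Okafor wins 8–3.
Ahmed vs Ruiz: Ruiz, 8–3.
Okafor vs Ruiz: Okafor, 6–5.
Only Ahmed has no wins; Ahmed is the Condorcet loser.

Ahmed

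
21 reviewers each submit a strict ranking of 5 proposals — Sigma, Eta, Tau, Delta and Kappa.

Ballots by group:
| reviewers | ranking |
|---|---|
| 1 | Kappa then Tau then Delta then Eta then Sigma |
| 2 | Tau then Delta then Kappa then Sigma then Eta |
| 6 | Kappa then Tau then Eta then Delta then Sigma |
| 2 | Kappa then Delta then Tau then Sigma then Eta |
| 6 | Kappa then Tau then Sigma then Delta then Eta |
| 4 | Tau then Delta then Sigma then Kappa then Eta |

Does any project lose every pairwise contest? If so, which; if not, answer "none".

Head-to-head results (21 reviewers):
Sigma vs Eta: 2+2+6+4 = 14 for Sigma, 7 for Eta — Sigma by 14–7.
Sigma vs Tau: Sigma preferred on 0 ballots; Tau wins 21–0.
Sigma vs Delta: 6 for Sigma, 15 for Delta — Delta by 15–6.
Sigma–Kappa: Kappa 17–4.
Eta–Tau: Tau 21–0.
Eta vs Delta: Delta wins 15–6.
Eta vs Kappa: Eta is ranked higher on 0 ballots, Kappa on 21. Kappa wins 21–0.
Tau vs Delta: Tau, 19–2.
Tau vs Kappa: Kappa wins 15–6.
Delta vs Kappa: 2+4 = 6 for Delta, 15 for Kappa — Kappa by 15–6.
Eta is beaten in every head-to-head and is the Condorcet loser.

Eta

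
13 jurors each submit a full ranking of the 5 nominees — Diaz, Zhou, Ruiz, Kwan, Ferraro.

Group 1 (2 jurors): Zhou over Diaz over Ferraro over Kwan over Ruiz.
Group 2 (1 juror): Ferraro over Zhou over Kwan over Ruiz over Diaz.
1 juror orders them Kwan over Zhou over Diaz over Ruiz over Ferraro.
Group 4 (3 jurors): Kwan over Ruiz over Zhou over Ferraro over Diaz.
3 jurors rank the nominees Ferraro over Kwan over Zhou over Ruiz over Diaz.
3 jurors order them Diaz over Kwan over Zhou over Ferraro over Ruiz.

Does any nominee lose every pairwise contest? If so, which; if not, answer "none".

Head-to-head results (13 jurors):
Diaz–Zhou: Zhou 10–3.
Diaz–Ruiz: Ruiz 7–6.
Diaz vs Kwan: Kwan wins 8–5.
Diaz vs Ferraro: Ferraro wins 7–6.
Zhou vs Ruiz: Zhou preferred on 2+1+1+3+3 = 10 ballots; Zhou wins 10–3.
Zhou vs Kwan: Zhou is ranked higher on 2+1 = 3 ballots, Kwan on 10. Kwan wins 10–3.
Zhou vs Ferraro: Zhou wins 9–4.
Ruiz–Kwan: Kwan 13–0.
Ruiz vs Ferraro: Ferraro wins 9–4.
Kwan–Ferraro: Kwan 7–6.
Diaz loses to every other nominee — it is the Condorcet loser.

Diaz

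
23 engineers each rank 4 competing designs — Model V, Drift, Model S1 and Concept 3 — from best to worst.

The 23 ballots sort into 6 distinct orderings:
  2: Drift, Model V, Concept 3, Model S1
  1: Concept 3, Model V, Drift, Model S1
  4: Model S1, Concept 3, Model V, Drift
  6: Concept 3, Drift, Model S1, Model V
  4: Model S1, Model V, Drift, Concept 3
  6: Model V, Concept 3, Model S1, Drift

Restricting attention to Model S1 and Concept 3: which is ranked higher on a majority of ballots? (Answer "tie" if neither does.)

Concept 3

Ballots ranking Model S1 above Concept 3: 4 + 4 = 8.
Ballots ranking Concept 3 above Model S1: 23 − 8 = 15.
Concept 3 wins the head-to-head 15–8.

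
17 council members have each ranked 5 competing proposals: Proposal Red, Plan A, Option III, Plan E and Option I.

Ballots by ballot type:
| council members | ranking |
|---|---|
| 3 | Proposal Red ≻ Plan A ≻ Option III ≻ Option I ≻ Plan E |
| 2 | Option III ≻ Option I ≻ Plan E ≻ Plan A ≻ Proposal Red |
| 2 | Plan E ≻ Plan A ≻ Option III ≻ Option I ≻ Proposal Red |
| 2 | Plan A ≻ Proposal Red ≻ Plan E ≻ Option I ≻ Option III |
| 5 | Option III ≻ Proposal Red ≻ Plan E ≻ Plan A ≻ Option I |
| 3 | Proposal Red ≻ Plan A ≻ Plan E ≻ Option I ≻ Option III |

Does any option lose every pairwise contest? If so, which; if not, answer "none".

Option I

Pairwise majorities:
Proposal Red vs Plan A: Proposal Red is ranked higher on 3+5+3 = 11 ballots, Plan A on 6. Proposal Red wins 11–6.
Proposal Red vs Option III: Option III, 9–8.
Proposal Red–Plan E: Proposal Red 13–4.
Proposal Red vs Option I: 3+2+5+3 = 13 for Proposal Red, 4 for Option I — Proposal Red by 13–4.
Plan A vs Option III: Plan A preferred on 3+2+2+3 = 10 ballots; Plan A wins 10–7.
Plan A vs Plan E: Plan E wins 9–8.
Plan A vs Option I: 15 to 2, Plan A.
Option III–Plan E: Option III 10–7.
Option III vs Option I: 3+2+2+5 = 12 for Option III, 5 for Option I — Option III by 12–5.
Plan E vs Option I: Plan E preferred on 2+2+5+3 = 12 ballots; Plan E wins 12–5.
Only Option I has no wins; Option I is the Condorcet loser.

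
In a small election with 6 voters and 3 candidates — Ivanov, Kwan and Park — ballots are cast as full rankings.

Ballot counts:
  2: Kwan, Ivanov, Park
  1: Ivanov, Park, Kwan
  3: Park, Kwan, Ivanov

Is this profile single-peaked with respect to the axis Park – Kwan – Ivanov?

Axis positions: Park=1, Kwan=2, Ivanov=3.
Ballot type 1 (peak Kwan at position 2): ranking walks positions 2-3-1, expanding outward from the peak — single-peaked.
Ballot type 2: ranking walks positions 3-1-2; Park is ranked above Kwan even though Kwan lies between Park and the peak Ivanov on the axis — preferences dip and rise again. Not single-peaked.
Ballot type 3 (peak Park at position 1): ranking walks positions 1-2-3, expanding outward from the peak — single-peaked.
Ballot type 2 violates single-peakedness, so the profile is not single-peaked on this axis.

no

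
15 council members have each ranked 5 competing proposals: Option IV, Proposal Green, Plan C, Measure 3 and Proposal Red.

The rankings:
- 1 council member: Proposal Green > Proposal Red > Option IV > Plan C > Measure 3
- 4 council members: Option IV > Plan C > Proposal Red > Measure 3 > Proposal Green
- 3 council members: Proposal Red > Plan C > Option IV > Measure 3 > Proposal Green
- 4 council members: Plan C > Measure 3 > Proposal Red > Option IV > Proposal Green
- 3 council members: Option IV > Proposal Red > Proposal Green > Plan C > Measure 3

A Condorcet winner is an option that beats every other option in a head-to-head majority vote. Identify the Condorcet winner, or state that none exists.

Head-to-head results (15 council members):
Option IV vs Proposal Green: 14 to 1, Option IV.
Option IV vs Plan C: Option IV preferred on 1+4+3 = 8 ballots; Option IV wins 8–7.
Option IV vs Measure 3: Option IV preferred on 1+4+3+3 = 11 ballots; Option IV wins 11–4.
Option IV vs Proposal Red: 4+3 = 7 for Option IV, 8 for Proposal Red — Proposal Red by 8–7.
Proposal Green vs Plan C: 1+3 = 4 for Proposal Green, 11 for Plan C — Plan C by 11–4.
Proposal Green vs Measure 3: 4 to 11, Measure 3.
Proposal Green vs Proposal Red: 1 to 14, Proposal Red.
Plan C vs Measure 3: 15 to 0, Plan C.
Plan C vs Proposal Red: Plan C preferred on 4+4 = 8 ballots; Plan C wins 8–7.
Measure 3 vs Proposal Red: 4 to 11, Proposal Red.
Each option drops at least one matchup (Option IV loses to Proposal Red; Proposal Green loses to Option IV; Plan C loses to Option IV; Measure 3 loses to Option IV; Proposal Red loses to Plan C); the cycle Option IV beats Plan C beats Proposal Red beats Option IV rules out a Condorcet winner.

none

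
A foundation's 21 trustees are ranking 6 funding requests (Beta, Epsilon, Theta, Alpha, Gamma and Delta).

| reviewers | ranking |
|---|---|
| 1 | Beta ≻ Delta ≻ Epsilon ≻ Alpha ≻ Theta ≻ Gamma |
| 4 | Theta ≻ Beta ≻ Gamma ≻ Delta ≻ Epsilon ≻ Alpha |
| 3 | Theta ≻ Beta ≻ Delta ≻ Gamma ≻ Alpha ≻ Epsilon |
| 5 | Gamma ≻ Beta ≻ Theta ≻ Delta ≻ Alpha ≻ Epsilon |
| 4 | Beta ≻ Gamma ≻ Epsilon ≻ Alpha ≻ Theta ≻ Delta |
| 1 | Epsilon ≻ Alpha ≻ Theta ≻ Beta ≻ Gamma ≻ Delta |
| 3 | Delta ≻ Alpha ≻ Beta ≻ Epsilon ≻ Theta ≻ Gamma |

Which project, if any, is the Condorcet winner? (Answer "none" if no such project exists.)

Beta

Head-to-head results (21 reviewers):
Beta vs Epsilon: 20 to 1, Beta.
Beta vs Theta: Beta preferred on 1+5+4+3 = 13 ballots; Beta wins 13–8.
Beta vs Alpha: Beta preferred on 1+4+3+5+4 = 17 ballots; Beta wins 17–4.
Beta vs Gamma: 16 to 5, Beta.
Beta vs Delta: Beta preferred on 1+4+3+5+4+1 = 18 ballots; Beta wins 18–3.
Epsilon vs Theta: Epsilon is ranked higher on 1+4+1+3 = 9 ballots, Theta on 12. Theta wins 12–9.
Epsilon vs Alpha: 1+4+4+1 = 10 for Epsilon, 11 for Alpha — Alpha by 11–10.
Epsilon vs Gamma: Epsilon preferred on 1+1+3 = 5 ballots; Gamma wins 16–5.
Epsilon vs Delta: Epsilon is ranked higher on 4+1 = 5 ballots, Delta on 16. Delta wins 16–5.
Theta vs Alpha: 12 to 9, Theta.
Theta vs Gamma: 1+4+3+1+3 = 12 for Theta, 9 for Gamma — Theta by 12–9.
Theta vs Delta: 17 to 4, Theta.
Alpha vs Gamma: 1+1+3 = 5 for Alpha, 16 for Gamma — Gamma by 16–5.
Alpha vs Delta: 5 to 16, Delta.
Gamma vs Delta: 14 to 7, Gamma.
Beta defeats every rival head-to-head and is the Condorcet winner.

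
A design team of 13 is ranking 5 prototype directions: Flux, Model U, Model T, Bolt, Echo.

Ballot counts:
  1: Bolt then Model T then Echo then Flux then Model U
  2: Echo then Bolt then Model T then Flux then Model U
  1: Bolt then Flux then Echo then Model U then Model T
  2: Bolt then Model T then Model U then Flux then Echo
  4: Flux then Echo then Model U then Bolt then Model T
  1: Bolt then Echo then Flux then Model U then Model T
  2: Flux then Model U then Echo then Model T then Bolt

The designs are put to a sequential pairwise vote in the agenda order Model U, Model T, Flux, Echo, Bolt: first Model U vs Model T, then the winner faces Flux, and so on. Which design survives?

Round 1: Model U vs Model T — 8–5, Model U advances.
Round 2: Model U vs Flux — 2–11, Flux advances.
Round 3: Flux vs Echo — 9–4, Flux advances.
Round 4: Flux vs Bolt — 6–7, Bolt advances.
The agenda winner is Bolt.

Bolt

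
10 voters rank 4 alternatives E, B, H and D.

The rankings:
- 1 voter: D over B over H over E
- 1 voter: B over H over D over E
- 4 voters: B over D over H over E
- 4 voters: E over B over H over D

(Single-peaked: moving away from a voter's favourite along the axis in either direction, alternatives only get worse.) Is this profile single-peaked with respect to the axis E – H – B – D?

Axis positions: E=1, H=2, B=3, D=4.
Cluster 1 (peak D at position 4): ranking walks positions 4-3-2-1, expanding outward from the peak — single-peaked.
Cluster 2 (peak B at position 3): ranking walks positions 3-2-4-1, expanding outward from the peak — single-peaked.
Cluster 3 (peak B at position 3): ranking walks positions 3-4-2-1, expanding outward from the peak — single-peaked.
Cluster 4: ranking walks positions 1-3-2-4; B is ranked above H even though H lies between B and the peak E on the axis — preferences dip and rise again. Not single-peaked.
Cluster 4 violates single-peakedness, so the profile is not single-peaked on this axis.

no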